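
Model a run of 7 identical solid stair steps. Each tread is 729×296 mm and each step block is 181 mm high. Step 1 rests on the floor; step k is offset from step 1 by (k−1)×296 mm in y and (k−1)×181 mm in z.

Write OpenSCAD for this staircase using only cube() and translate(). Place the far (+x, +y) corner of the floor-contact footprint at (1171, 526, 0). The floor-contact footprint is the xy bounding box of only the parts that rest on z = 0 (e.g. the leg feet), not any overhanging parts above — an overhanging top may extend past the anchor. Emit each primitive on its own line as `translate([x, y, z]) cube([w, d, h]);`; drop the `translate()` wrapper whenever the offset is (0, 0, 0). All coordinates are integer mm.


translate([442, 230, 0]) cube([729, 296, 181]);
translate([442, 526, 181]) cube([729, 296, 181]);
translate([442, 822, 362]) cube([729, 296, 181]);
translate([442, 1118, 543]) cube([729, 296, 181]);
translate([442, 1414, 724]) cube([729, 296, 181]);
translate([442, 1710, 905]) cube([729, 296, 181]);
translate([442, 2006, 1086]) cube([729, 296, 181]);


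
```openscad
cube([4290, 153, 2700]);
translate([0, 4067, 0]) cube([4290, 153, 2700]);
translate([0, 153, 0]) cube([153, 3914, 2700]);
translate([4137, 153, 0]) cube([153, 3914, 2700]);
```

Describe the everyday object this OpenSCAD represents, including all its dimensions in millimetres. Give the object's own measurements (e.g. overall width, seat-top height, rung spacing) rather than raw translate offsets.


The wall frame of a small rectangular building: four walls, each 2700 mm tall and 153 mm thick, enclosing a footprint 4290 mm (x) by 4220 mm (y) outside-to-outside, with no floor or roof. The front and back walls (the −y and +y sides) span the full width; the two side walls fit between them.


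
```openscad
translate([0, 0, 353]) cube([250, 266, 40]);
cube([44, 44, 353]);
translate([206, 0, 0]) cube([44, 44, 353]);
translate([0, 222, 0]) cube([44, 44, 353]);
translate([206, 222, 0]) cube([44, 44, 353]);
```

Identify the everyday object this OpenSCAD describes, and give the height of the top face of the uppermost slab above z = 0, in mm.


A stool. The seat height is 393 mm.

A 250×266×40 slab at z = 353 on four corner posts — a stool. The seat top is 353 + 40 = 393 mm.


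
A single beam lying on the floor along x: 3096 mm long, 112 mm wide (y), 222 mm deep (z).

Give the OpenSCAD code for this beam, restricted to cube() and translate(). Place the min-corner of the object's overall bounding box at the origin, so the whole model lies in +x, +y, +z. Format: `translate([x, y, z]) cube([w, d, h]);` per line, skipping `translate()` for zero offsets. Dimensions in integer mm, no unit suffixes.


cube([3096, 112, 222]);


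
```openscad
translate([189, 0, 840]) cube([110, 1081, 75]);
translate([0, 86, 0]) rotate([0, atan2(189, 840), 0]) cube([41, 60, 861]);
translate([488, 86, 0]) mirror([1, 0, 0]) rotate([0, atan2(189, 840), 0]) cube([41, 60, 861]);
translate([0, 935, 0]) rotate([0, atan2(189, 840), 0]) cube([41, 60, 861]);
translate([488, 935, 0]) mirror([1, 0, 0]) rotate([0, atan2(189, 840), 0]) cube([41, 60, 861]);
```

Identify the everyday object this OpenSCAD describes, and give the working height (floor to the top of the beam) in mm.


A sawhorse. The overall height is 915 mm.

A beam across two mirrored pairs of raked legs — a sawhorse. The beam's underside is at z = 840 (matching the legs' vertical rise in atan2(189, 840)) and the beam is 75 mm tall, so its top is at 840 + 75 = 915 mm. The raked legs top out at the beam's underside, so that is the highest point.


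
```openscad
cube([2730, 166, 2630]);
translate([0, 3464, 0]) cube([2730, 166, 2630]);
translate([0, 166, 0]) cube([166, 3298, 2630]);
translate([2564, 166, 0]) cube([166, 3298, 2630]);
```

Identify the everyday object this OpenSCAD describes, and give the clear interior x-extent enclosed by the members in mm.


A house (or room) frame. The interior width is 2398 mm.

Four 2630 mm walls enclosing a rectangle with no floor or roof — a room or house frame. Outside width is 2730 mm and wall thickness is 166 mm, so the interior width is 2730 − 2 × 166 = 2398 mm.


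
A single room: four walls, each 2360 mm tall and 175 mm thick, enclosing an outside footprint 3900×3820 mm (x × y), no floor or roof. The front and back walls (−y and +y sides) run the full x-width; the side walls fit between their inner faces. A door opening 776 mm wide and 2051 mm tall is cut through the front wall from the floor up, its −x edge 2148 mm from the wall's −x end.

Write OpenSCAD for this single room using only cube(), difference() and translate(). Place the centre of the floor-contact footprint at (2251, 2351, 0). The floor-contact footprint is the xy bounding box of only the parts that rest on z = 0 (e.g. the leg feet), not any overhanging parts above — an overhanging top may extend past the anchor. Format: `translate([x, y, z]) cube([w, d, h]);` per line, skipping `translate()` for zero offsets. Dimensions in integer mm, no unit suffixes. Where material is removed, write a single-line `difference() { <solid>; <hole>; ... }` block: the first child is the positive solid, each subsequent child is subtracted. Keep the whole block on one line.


difference() { translate([301, 441, 0]) cube([3900, 175, 2360]); translate([2449, 441, 0]) cube([776, 175, 2051]); }
translate([301, 4086, 0]) cube([3900, 175, 2360]);
translate([301, 616, 0]) cube([175, 3470, 2360]);
translate([4026, 616, 0]) cube([175, 3470, 2360]);


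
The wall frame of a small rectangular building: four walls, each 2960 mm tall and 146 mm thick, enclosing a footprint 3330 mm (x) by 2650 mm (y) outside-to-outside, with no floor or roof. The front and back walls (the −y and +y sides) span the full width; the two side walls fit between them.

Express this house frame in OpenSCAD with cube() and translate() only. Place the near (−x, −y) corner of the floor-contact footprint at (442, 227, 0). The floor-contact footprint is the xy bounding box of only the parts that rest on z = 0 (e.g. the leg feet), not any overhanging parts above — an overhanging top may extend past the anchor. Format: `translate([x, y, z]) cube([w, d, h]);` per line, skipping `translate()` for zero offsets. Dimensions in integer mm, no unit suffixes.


translate([442, 227, 0]) cube([3330, 146, 2960]);
translate([442, 2731, 0]) cube([3330, 146, 2960]);
translate([442, 373, 0]) cube([146, 2358, 2960]);
translate([3626, 373, 0]) cube([146, 2358, 2960]);


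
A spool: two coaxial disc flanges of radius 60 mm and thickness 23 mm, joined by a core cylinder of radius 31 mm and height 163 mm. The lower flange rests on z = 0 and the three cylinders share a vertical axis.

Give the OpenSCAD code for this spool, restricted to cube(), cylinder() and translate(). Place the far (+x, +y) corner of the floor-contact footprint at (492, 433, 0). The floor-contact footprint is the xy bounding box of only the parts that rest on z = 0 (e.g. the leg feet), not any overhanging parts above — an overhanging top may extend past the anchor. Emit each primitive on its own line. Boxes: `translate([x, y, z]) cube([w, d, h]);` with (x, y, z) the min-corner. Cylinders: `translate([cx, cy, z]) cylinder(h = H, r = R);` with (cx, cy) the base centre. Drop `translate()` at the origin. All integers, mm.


translate([432, 373, 0]) cylinder(h = 23, r = 60);
translate([432, 373, 23]) cylinder(h = 163, r = 31);
translate([432, 373, 186]) cylinder(h = 23, r = 60);


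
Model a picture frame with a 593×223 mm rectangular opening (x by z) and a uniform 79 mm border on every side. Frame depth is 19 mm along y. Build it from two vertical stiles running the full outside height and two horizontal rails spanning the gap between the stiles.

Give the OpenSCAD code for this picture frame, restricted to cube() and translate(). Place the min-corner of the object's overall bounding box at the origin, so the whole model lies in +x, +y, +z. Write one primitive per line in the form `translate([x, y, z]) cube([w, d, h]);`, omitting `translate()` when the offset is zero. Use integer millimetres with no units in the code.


cube([79, 19, 381]);
translate([672, 0, 0]) cube([79, 19, 381]);
translate([79, 0, 0]) cube([593, 19, 79]);
translate([79, 0, 302]) cube([593, 19, 79]);


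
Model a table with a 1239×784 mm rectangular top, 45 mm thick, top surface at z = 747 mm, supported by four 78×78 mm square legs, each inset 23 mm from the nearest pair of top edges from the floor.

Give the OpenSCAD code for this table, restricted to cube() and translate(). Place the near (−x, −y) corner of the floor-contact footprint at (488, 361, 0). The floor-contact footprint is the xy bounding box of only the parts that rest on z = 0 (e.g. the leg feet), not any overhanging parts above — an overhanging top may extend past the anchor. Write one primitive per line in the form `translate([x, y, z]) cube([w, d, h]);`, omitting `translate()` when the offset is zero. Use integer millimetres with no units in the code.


translate([465, 338, 702]) cube([1239, 784, 45]);
translate([488, 361, 0]) cube([78, 78, 702]);
translate([1603, 361, 0]) cube([78, 78, 702]);
translate([488, 1021, 0]) cube([78, 78, 702]);
translate([1603, 1021, 0]) cube([78, 78, 702]);


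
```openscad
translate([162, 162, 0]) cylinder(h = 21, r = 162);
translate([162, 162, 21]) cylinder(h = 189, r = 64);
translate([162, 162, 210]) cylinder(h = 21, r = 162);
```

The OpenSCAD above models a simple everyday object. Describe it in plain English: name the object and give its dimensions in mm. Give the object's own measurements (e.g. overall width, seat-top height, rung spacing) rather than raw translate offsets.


A spool: two coaxial disc flanges of radius 162 mm and thickness 21 mm, joined by a core cylinder of radius 64 mm and height 189 mm. The lower flange rests on z = 0 and the three cylinders share a vertical axis.


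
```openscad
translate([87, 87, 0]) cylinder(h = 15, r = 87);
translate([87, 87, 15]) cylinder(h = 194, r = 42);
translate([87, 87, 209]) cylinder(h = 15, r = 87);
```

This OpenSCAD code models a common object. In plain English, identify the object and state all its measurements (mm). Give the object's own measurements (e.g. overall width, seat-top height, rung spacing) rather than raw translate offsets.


A spool: two coaxial disc flanges of radius 87 mm and thickness 15 mm, joined by a core cylinder of radius 42 mm and height 194 mm. The lower flange rests on z = 0 and the three cylinders share a vertical axis.


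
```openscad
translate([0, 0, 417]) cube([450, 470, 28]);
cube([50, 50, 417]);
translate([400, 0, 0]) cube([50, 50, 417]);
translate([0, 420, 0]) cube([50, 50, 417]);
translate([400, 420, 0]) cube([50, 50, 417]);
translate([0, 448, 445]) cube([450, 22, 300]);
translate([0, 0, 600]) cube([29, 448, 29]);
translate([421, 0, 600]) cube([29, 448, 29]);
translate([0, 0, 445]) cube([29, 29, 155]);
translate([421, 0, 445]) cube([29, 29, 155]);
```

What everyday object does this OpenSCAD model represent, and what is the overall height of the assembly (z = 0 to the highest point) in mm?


A chair. The overall height is 745 mm.

A slab on four corner posts with a tall panel at the back — a chair. The seat slab sits at z = 417 with thickness 28, and the 300 mm backrest starts at the seat top, so the overall height is 417 + 28 + 300 = 745 mm.


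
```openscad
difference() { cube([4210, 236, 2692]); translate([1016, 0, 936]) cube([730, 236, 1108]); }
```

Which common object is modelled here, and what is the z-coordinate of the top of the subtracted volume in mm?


A wall with a window opening. The window head height is 2044 mm.

A wall with a rectangular opening subtracted — a window. Sill at z = 936, opening 1108 mm tall, so the head is at 936 + 1108 = 2044 mm.


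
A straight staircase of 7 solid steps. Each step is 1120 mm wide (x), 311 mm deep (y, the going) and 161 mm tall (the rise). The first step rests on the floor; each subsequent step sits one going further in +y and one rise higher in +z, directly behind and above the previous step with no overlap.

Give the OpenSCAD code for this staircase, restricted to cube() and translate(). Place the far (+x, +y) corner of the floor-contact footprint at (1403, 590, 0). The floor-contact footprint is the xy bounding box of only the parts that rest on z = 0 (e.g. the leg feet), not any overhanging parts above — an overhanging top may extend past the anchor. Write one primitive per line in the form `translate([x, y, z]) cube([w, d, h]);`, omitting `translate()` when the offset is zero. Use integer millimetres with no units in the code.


translate([283, 279, 0]) cube([1120, 311, 161]);
translate([283, 590, 161]) cube([1120, 311, 161]);
translate([283, 901, 322]) cube([1120, 311, 161]);
translate([283, 1212, 483]) cube([1120, 311, 161]);
translate([283, 1523, 644]) cube([1120, 311, 161]);
translate([283, 1834, 805]) cube([1120, 311, 161]);
translate([283, 2145, 966]) cube([1120, 311, 161]);


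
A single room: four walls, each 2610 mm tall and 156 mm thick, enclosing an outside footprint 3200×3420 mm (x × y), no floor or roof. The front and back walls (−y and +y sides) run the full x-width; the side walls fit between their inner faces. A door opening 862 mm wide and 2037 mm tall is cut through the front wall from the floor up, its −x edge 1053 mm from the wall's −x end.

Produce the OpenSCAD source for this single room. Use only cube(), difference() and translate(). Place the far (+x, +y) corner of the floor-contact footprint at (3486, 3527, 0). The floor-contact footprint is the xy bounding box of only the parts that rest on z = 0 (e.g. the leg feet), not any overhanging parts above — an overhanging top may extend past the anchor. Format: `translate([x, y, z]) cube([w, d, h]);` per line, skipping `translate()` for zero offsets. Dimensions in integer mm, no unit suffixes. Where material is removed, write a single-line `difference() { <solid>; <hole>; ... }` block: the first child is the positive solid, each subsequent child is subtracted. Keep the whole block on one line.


difference() { translate([286, 107, 0]) cube([3200, 156, 2610]); translate([1339, 107, 0]) cube([862, 156, 2037]); }
translate([286, 3371, 0]) cube([3200, 156, 2610]);
translate([286, 263, 0]) cube([156, 3108, 2610]);
translate([3330, 263, 0]) cube([156, 3108, 2610]);


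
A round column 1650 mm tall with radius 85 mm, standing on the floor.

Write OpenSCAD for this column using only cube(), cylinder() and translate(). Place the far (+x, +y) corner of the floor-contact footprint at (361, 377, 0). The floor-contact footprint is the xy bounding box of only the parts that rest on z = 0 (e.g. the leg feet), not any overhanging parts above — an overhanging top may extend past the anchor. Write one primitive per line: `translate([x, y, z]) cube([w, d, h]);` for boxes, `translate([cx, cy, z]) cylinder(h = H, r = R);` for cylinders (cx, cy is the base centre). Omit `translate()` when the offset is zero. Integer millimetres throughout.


translate([276, 292, 0]) cylinder(h = 1650, r = 85);


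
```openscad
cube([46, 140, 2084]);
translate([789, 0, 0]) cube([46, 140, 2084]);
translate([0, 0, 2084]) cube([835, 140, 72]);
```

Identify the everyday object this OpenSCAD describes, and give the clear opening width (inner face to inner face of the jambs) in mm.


A door frame. The clear opening width is 743 mm.

Two 2084 mm tall posts with a header on top — a door frame. The left jamb is 46 mm wide at x = 0; the right jamb starts at x = 789. The clear opening is 789 − 46 = 743 mm.


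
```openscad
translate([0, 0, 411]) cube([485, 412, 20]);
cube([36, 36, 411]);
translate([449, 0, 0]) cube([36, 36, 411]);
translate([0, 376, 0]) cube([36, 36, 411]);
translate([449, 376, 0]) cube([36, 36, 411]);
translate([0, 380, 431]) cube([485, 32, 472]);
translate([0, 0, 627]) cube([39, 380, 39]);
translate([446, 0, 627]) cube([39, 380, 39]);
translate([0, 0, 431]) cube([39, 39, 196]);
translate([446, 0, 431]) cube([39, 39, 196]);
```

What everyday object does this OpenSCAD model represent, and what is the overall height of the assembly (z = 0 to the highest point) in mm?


A chair. The overall height is 903 mm.

A slab on four corner posts with a tall panel at the back — a chair. The seat slab sits at z = 411 with thickness 20, and the 472 mm backrest starts at the seat top, so the overall height is 411 + 20 + 472 = 903 mm.


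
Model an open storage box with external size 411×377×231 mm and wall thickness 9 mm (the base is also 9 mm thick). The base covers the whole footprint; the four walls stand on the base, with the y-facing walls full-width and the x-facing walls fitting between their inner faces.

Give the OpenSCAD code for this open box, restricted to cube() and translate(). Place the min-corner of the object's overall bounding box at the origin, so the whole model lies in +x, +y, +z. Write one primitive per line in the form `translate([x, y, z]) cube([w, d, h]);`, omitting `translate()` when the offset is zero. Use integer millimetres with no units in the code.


cube([411, 377, 9]);
translate([0, 0, 9]) cube([411, 9, 222]);
translate([0, 368, 9]) cube([411, 9, 222]);
translate([0, 9, 9]) cube([9, 359, 222]);
translate([402, 9, 9]) cube([9, 359, 222]);


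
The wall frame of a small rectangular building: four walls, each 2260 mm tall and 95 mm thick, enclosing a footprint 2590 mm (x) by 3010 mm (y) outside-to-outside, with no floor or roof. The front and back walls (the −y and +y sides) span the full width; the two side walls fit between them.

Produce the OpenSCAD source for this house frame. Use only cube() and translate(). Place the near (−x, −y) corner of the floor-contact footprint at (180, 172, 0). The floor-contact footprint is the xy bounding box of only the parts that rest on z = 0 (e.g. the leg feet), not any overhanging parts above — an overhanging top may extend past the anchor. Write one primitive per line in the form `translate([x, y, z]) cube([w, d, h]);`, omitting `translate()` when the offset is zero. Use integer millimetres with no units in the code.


translate([180, 172, 0]) cube([2590, 95, 2260]);
translate([180, 3087, 0]) cube([2590, 95, 2260]);
translate([180, 267, 0]) cube([95, 2820, 2260]);
translate([2675, 267, 0]) cube([95, 2820, 2260]);


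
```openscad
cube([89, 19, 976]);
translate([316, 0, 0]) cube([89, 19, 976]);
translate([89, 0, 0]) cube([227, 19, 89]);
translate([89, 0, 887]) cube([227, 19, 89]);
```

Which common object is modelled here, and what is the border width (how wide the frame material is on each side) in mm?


A picture frame. The border width is 89 mm.

Four thin pieces enclosing a rectangular opening — a picture frame. The two full-height stiles are 976 mm tall; the top rail sits at z = 887 and is 89 mm tall, so the border above the opening is 976 − 887 = 89 mm, matching the stile x-width.


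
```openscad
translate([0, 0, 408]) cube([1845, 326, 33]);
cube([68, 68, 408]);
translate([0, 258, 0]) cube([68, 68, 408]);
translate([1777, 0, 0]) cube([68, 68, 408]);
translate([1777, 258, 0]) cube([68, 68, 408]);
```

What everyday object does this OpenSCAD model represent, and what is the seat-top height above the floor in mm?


A bench. The seat-top height is 441 mm.

A long slab on four corner posts — a bench. The slab sits at z = 408 with thickness 33, so the top is 408 + 33 = 441 mm.


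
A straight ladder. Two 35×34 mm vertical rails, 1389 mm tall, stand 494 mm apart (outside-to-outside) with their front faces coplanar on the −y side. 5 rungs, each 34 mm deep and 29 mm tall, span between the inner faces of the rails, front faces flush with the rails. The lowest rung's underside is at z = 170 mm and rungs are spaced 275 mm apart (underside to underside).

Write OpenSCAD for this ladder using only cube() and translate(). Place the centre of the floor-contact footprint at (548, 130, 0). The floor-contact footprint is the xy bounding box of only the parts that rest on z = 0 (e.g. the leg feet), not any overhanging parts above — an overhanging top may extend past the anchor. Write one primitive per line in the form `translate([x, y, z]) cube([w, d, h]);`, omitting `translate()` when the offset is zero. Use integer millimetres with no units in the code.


translate([301, 113, 0]) cube([35, 34, 1389]);
translate([760, 113, 0]) cube([35, 34, 1389]);
translate([336, 113, 170]) cube([424, 34, 29]);
translate([336, 113, 445]) cube([424, 34, 29]);
translate([336, 113, 720]) cube([424, 34, 29]);
translate([336, 113, 995]) cube([424, 34, 29]);
translate([336, 113, 1270]) cube([424, 34, 29]);


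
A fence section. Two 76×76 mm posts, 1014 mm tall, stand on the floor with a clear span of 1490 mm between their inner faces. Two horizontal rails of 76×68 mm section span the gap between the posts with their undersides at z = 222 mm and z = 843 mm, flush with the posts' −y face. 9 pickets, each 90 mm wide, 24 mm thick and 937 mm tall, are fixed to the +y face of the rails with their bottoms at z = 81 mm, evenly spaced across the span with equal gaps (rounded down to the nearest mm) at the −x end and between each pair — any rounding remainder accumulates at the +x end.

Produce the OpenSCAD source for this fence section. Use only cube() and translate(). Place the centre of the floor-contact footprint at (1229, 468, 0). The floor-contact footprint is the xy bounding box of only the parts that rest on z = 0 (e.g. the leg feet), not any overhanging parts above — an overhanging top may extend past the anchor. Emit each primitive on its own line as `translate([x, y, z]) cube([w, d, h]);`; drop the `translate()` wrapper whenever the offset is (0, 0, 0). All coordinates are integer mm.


translate([408, 430, 0]) cube([76, 76, 1014]);
translate([1974, 430, 0]) cube([76, 76, 1014]);
translate([484, 430, 222]) cube([1490, 76, 68]);
translate([484, 430, 843]) cube([1490, 76, 68]);
translate([552, 506, 81]) cube([90, 24, 937]);
translate([710, 506, 81]) cube([90, 24, 937]);
translate([868, 506, 81]) cube([90, 24, 937]);
translate([1026, 506, 81]) cube([90, 24, 937]);
translate([1184, 506, 81]) cube([90, 24, 937]);
translate([1342, 506, 81]) cube([90, 24, 937]);
translate([1500, 506, 81]) cube([90, 24, 937]);
translate([1658, 506, 81]) cube([90, 24, 937]);
translate([1816, 506, 81]) cube([90, 24, 937]);


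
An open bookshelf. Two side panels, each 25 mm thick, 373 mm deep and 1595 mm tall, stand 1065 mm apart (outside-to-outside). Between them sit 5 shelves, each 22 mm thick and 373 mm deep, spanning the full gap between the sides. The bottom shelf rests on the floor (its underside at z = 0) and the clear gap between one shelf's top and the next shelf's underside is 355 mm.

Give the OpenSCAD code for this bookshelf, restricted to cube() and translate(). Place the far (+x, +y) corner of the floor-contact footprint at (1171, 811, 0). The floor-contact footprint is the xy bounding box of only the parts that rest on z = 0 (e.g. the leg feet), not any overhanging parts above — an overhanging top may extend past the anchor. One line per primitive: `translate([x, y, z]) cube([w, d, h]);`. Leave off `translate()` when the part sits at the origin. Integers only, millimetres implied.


translate([106, 438, 0]) cube([25, 373, 1595]);
translate([1146, 438, 0]) cube([25, 373, 1595]);
translate([131, 438, 0]) cube([1015, 373, 22]);
translate([131, 438, 377]) cube([1015, 373, 22]);
translate([131, 438, 754]) cube([1015, 373, 22]);
translate([131, 438, 1131]) cube([1015, 373, 22]);
translate([131, 438, 1508]) cube([1015, 373, 22]);


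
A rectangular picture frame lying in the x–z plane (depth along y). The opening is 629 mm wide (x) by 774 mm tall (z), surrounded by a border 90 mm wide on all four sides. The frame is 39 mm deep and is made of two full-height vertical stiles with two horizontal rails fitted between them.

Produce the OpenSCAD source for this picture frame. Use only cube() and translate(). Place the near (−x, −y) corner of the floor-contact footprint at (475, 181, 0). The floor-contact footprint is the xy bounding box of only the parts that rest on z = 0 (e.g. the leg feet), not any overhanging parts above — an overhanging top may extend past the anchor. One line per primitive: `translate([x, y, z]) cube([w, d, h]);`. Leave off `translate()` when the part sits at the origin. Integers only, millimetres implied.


translate([475, 181, 0]) cube([90, 39, 954]);
translate([1194, 181, 0]) cube([90, 39, 954]);
translate([565, 181, 0]) cube([629, 39, 90]);
translate([565, 181, 864]) cube([629, 39, 90]);


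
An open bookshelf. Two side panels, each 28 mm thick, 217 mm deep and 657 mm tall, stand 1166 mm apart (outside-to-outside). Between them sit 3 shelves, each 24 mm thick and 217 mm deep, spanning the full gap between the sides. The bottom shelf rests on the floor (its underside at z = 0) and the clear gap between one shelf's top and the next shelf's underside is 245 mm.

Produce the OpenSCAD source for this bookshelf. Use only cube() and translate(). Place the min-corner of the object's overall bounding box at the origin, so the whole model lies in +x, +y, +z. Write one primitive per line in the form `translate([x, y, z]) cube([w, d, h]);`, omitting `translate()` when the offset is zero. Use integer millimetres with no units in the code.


cube([28, 217, 657]);
translate([1138, 0, 0]) cube([28, 217, 657]);
translate([28, 0, 0]) cube([1110, 217, 24]);
translate([28, 0, 269]) cube([1110, 217, 24]);
translate([28, 0, 538]) cube([1110, 217, 24]);


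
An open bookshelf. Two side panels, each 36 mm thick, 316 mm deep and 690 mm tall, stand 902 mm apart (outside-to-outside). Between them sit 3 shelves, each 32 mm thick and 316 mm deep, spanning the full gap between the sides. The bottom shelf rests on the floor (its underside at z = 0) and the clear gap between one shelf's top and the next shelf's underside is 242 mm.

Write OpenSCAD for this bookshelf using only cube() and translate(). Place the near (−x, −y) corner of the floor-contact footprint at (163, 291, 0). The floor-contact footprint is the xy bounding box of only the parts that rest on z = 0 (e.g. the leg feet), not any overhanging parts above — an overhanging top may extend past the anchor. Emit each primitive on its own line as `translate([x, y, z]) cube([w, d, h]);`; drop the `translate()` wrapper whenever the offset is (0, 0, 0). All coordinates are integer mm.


translate([163, 291, 0]) cube([36, 316, 690]);
translate([1029, 291, 0]) cube([36, 316, 690]);
translate([199, 291, 0]) cube([830, 316, 32]);
translate([199, 291, 274]) cube([830, 316, 32]);
translate([199, 291, 548]) cube([830, 316, 32]);


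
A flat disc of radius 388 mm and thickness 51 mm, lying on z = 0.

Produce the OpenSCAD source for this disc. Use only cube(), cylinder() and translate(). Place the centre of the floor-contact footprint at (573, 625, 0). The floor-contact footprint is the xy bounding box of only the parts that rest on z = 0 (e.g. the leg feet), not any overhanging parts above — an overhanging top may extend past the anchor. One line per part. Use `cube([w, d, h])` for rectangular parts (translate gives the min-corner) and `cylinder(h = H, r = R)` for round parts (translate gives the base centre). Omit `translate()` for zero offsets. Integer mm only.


translate([573, 625, 0]) cylinder(h = 51, r = 388);


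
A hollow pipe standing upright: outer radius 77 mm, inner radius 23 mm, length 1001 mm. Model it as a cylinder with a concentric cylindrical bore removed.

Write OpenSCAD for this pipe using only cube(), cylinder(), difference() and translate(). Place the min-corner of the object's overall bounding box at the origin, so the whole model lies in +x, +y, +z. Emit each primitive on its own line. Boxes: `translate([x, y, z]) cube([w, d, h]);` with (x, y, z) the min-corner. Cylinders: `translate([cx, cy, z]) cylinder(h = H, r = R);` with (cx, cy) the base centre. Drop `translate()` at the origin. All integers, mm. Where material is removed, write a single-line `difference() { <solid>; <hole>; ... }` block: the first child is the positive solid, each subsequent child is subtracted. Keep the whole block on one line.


difference() { translate([77, 77, 0]) cylinder(h = 1001, r = 77); translate([77, 77, 0]) cylinder(h = 1001, r = 23); }


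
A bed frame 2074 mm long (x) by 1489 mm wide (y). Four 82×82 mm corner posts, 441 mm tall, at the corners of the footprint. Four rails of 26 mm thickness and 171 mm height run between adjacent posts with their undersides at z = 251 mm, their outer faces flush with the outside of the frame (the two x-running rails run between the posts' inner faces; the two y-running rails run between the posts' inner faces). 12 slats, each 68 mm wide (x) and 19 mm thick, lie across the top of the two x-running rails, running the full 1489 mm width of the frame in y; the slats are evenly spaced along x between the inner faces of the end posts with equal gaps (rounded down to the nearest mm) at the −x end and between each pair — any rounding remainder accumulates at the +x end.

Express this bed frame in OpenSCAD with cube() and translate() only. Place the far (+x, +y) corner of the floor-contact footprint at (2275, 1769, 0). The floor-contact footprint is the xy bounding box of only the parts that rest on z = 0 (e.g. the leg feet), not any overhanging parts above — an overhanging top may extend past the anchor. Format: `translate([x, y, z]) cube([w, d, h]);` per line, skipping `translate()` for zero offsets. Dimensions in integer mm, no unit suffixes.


// slat z = rail_z + rail_h = 251 + 171 = 422
// slat gap = ⌊(1910 − 12·68) / 13⌋ = 84
translate([201, 280, 0]) cube([82, 82, 441]);
translate([201, 1687, 0]) cube([82, 82, 441]);
translate([2193, 280, 0]) cube([82, 82, 441]);
translate([2193, 1687, 0]) cube([82, 82, 441]);
translate([283, 280, 251]) cube([1910, 26, 171]);
translate([283, 1743, 251]) cube([1910, 26, 171]);
translate([201, 362, 251]) cube([26, 1325, 171]);
translate([2249, 362, 251]) cube([26, 1325, 171]);
translate([367, 280, 422]) cube([68, 1489, 19]);
translate([519, 280, 422]) cube([68, 1489, 19]);
translate([671, 280, 422]) cube([68, 1489, 19]);
translate([823, 280, 422]) cube([68, 1489, 19]);
translate([975, 280, 422]) cube([68, 1489, 19]);
translate([1127, 280, 422]) cube([68, 1489, 19]);
translate([1279, 280, 422]) cube([68, 1489, 19]);
translate([1431, 280, 422]) cube([68, 1489, 19]);
translate([1583, 280, 422]) cube([68, 1489, 19]);
translate([1735, 280, 422]) cube([68, 1489, 19]);
translate([1887, 280, 422]) cube([68, 1489, 19]);
translate([2039, 280, 422]) cube([68, 1489, 19]);


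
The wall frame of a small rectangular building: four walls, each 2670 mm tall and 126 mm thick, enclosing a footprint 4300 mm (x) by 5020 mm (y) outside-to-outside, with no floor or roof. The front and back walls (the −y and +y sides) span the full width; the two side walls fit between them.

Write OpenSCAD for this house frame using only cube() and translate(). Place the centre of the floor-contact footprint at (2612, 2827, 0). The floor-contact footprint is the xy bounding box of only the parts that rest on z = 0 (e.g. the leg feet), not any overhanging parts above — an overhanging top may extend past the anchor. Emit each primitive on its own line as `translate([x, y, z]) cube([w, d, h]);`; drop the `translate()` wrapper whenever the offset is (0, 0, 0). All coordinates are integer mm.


translate([462, 317, 0]) cube([4300, 126, 2670]);
translate([462, 5211, 0]) cube([4300, 126, 2670]);
translate([462, 443, 0]) cube([126, 4768, 2670]);
translate([4636, 443, 0]) cube([126, 4768, 2670]);


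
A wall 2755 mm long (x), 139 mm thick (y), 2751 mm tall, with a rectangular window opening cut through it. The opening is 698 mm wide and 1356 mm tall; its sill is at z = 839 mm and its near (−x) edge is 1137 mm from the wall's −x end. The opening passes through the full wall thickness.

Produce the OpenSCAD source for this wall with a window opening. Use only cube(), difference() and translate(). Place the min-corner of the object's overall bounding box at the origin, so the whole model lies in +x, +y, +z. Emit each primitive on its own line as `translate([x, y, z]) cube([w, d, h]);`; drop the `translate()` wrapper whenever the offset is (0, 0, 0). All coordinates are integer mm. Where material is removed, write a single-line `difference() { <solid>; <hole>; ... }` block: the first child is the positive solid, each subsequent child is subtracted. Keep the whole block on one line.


difference() { cube([2755, 139, 2751]); translate([1137, 0, 839]) cube([698, 139, 1356]); }


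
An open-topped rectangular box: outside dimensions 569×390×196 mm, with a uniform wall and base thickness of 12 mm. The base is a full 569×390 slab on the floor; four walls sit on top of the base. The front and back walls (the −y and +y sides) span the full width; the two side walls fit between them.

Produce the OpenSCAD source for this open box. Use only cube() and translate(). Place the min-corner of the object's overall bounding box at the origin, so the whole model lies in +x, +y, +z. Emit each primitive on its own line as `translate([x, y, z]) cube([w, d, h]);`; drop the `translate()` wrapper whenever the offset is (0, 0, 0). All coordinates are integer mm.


cube([569, 390, 12]);
translate([0, 0, 12]) cube([569, 12, 184]);
translate([0, 378, 12]) cube([569, 12, 184]);
translate([0, 12, 12]) cube([12, 366, 184]);
translate([557, 12, 12]) cube([12, 366, 184]);


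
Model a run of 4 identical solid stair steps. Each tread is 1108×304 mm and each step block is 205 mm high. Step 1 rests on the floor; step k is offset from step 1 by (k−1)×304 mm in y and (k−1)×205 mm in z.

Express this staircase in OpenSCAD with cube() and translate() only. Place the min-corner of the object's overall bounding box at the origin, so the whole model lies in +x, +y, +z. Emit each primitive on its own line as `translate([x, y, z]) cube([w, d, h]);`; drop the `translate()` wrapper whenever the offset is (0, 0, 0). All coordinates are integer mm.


cube([1108, 304, 205]);
translate([0, 304, 205]) cube([1108, 304, 205]);
translate([0, 608, 410]) cube([1108, 304, 205]);
translate([0, 912, 615]) cube([1108, 304, 205]);


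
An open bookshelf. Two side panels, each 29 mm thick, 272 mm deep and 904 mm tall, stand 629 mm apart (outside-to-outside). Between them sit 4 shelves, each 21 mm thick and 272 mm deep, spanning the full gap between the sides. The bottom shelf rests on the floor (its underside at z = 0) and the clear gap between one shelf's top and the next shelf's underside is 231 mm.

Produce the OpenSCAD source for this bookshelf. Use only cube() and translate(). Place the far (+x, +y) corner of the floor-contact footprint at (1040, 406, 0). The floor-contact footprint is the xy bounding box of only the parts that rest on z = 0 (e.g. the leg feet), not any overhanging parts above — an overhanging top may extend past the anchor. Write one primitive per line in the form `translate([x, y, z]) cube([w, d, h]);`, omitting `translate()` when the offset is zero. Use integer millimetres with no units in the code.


translate([411, 134, 0]) cube([29, 272, 904]);
translate([1011, 134, 0]) cube([29, 272, 904]);
translate([440, 134, 0]) cube([571, 272, 21]);
translate([440, 134, 252]) cube([571, 272, 21]);
translate([440, 134, 504]) cube([571, 272, 21]);
translate([440, 134, 756]) cube([571, 272, 21]);


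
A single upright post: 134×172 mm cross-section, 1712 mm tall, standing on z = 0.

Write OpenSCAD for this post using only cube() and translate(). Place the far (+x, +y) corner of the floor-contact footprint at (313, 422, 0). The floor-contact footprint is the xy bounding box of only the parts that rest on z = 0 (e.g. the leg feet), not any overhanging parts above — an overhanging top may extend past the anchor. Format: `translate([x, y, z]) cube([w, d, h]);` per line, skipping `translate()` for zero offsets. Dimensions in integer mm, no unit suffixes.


translate([179, 250, 0]) cube([134, 172, 1712]);


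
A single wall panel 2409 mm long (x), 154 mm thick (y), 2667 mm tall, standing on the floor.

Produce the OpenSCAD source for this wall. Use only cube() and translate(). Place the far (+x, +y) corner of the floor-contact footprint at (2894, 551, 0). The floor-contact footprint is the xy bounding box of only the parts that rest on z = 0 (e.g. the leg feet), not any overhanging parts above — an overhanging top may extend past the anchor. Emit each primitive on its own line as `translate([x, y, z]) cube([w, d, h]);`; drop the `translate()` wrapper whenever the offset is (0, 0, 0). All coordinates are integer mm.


translate([485, 397, 0]) cube([2409, 154, 2667]);


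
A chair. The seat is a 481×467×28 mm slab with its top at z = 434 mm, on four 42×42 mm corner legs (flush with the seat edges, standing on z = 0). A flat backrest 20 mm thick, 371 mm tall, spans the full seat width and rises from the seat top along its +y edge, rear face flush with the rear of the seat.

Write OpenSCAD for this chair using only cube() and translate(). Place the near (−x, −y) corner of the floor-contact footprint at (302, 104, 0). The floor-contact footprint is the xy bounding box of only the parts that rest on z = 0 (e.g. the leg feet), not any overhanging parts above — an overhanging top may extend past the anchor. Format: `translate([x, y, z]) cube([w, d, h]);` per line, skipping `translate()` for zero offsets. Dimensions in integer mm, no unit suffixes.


// leg_h = 434 - 28 = 406
translate([302, 104, 406]) cube([481, 467, 28]);
translate([302, 104, 0]) cube([42, 42, 406]);
translate([741, 104, 0]) cube([42, 42, 406]);
translate([302, 529, 0]) cube([42, 42, 406]);
translate([741, 529, 0]) cube([42, 42, 406]);
translate([302, 551, 434]) cube([481, 20, 371]);


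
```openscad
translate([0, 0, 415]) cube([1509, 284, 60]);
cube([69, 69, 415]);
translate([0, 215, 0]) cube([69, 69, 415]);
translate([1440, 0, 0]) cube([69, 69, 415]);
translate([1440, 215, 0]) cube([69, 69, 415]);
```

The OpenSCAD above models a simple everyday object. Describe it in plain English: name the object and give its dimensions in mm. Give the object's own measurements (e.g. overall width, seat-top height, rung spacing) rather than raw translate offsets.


A bench: a 1509×284 mm seat slab, 60 mm thick, top at z = 475 mm, on four 69×69 mm square legs flush with the seat corners and standing on z = 0.


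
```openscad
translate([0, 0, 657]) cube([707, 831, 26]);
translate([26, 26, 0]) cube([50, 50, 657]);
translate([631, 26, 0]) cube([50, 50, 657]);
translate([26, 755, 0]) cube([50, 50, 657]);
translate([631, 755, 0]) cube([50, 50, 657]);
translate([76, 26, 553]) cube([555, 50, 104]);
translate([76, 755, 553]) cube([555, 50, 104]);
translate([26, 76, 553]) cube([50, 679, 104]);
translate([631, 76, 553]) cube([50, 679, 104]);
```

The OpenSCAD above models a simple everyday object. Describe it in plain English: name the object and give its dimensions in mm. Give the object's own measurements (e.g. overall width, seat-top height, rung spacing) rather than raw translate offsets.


A table: top 707 mm (x) × 831 mm (y), 26 mm thick, upper face at z = 683 mm, on four 50×50 mm square legs, each inset 26 mm from the nearest pair of top edges from z = 0 to the bottom of the top. Four apron rails, 50 mm thick and 104 mm tall, run between adjacent legs with their top edges flush with the underside of the top and their outer faces flush with the legs' outer faces.


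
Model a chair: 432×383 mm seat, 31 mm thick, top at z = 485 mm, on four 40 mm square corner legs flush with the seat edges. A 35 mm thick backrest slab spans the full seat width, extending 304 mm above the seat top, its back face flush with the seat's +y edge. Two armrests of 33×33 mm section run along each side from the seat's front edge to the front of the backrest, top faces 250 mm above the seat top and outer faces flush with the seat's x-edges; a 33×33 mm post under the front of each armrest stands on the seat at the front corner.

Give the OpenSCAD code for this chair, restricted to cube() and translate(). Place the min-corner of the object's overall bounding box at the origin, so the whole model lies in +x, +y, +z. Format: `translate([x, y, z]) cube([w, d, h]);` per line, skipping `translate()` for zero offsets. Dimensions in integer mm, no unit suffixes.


translate([0, 0, 454]) cube([432, 383, 31]);
cube([40, 40, 454]);
translate([392, 0, 0]) cube([40, 40, 454]);
translate([0, 343, 0]) cube([40, 40, 454]);
translate([392, 343, 0]) cube([40, 40, 454]);
translate([0, 348, 485]) cube([432, 35, 304]);
translate([0, 0, 702]) cube([33, 348, 33]);
translate([399, 0, 702]) cube([33, 348, 33]);
translate([0, 0, 485]) cube([33, 33, 217]);
translate([399, 0, 485]) cube([33, 33, 217]);
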